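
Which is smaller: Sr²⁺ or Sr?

Forming Sr²⁺ removes 2 electrons from Sr. Fewer electrons for the same nuclear charge means less shielding and a higher Z_eff on the remaining electrons, and for main-group metals the entire outer shell is lost.
A cation is smaller than its parent atom: Sr²⁺ < Sr.

Sr²⁺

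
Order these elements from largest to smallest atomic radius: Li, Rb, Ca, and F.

Li is in period 2, group 1; F is in period 2, group 17; Ca is in period 4, group 2; Rb is in period 5, group 1.
Moving right in a period, electrons are added to the same shell under a stronger nuclear pull, so atoms get smaller; moving down, a new shell is opened and atoms get larger.
Neither a single period nor a single group — weigh both effects.
Li > F: Li lies to the left of F in period 2, so the across-period effect alone puts Li larger.
Ca > Li: the two effects oppose for this pair; the down-group effect wins (171 vs 133 pm).
Rb > Ca: both effects reinforce here, so Rb is clearly the larger of the two.
Approximate values (pm): Li 133, F 64, Ca 171, Rb 210.
So from largest to smallest: Rb > Ca > Li > F.

Rb > Ca > Li > F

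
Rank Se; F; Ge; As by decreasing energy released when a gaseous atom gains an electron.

F > Se > Ge > As

F is in period 2, group 17; Ge is in period 4, group 14; As is in period 4, group 15; Se is in period 4, group 16.
EA tends to increase across a period and decrease down a group, though the pattern is less regular than for IE or radius.
These span different periods and groups, so the two trends combine.
Ge > As: this pair runs against the simple trend — see the exception note.
Se > Ge: both are in period 4; the period trend gives Se the larger value.
F > Se: relative to Se, both the across-period and down-group shifts push F's electron affinity up.
Note the exception: Ge has a higher electron affinity than As, contrary to the simple trend — adding an electron to As's half-filled 4p³ is unfavourable, so Ge (4p²) has the more exothermic EA.
Tabulated electron affinity (kJ/mol): F 328, Ge 119, As 78, Se 195.
So from highest to lowest: F > Se > Ge > As.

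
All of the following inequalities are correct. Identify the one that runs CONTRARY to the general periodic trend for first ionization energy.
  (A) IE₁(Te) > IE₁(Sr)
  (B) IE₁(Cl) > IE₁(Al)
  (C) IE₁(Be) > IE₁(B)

(C)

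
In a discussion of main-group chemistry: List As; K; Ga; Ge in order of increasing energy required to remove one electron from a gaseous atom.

K < Ga < Ge < As

IE₁ increases left→right with effective nuclear charge and decreases top→bottom as the valence shell moves farther out.
All lie in period 4, so first ionization energy increases left to right.
So from lowest to highest: K < Ga < Ge < As.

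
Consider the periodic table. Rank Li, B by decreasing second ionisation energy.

Li, B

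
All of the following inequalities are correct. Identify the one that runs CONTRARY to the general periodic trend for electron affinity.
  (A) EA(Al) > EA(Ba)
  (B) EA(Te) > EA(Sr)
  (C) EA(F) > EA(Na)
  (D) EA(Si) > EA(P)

The general trend: electron affinity increases across a period and decreases down a group.
(A) Al (period 3, group 13) vs Ba (period 6, group 2): the stated order agrees with the simple trend.
(B) Te (period 5, group 16) vs Sr (period 5, group 2): the stated order agrees with the simple trend.
(C) F (period 2, group 17) vs Na (period 3, group 1): the stated order agrees with the simple trend.
(D) Si (period 3, group 14) vs P (period 3, group 15): the stated order contradicts the simple trend.
The exception is (D): adding an electron to P's half-filled 3p³ is unfavourable, so Si (3p²) has the more exothermic EA.

(D)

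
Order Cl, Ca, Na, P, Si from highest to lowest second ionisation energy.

Na > Cl > P > Si > Ca

The second ionization energy removes an electron from the +1 ion. For each element: Cl⁺ still has 6 valence electrons; Ca⁺ still has 1 valence electron; Na⁺ is the bare [Ne] core; P⁺ still has 4 valence electrons; Si⁺ still has 3 valence electrons.
Pulling an electron out of a noble-gas core costs far more than removing a remaining valence electron, so Na sits at the high end of IE_2.
Valence configurations: Cl⁺ [Ne]3s²3p⁴, Ca⁺ [Ar]4s¹, P⁺ [Ne]3s²3p², Si⁺ [Ne]3s²3p¹.
Tabulated IE_2 (kJ/mol): Cl 2298, Ca 1145, Na 4562, P 1907, Si 1577.
Putting it together, IE_2: Ca < Si < P < Cl < Na.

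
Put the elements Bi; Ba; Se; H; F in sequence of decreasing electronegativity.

F > Se > H > Bi > Ba

H is in period 1, group 1; F is in period 2, group 17; Se is in period 4, group 16; Ba is in period 6, group 2; Bi is in period 6, group 15.
Electronegativity increases across a period and decreases down a group, tracking effective nuclear charge and atomic size.
These span different periods and groups, so the two trends combine.
Bi > Ba: Bi lies to the right of Ba in period 6, so the across-period effect alone puts Bi higher.
H > Bi: period and group pull opposite ways; the down-group shift dominates (2.20 vs 2.02).
Se > H: the two effects oppose for this pair; the across-period effect wins (2.55 vs 2.20).
F > Se: both effects reinforce here, so F is clearly the higher of the two.
Approximate values (Pauling): H 2.20, F 3.98, Se 2.55, Ba 0.89, Bi 2.02.
So from highest to lowest: F > Se > H > Bi > Ba.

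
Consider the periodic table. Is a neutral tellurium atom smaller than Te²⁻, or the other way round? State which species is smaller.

Te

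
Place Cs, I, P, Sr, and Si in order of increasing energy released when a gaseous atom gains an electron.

Sr < Cs < P < Si < I

Si is in period 3, group 14; P is in period 3, group 15; Sr is in period 5, group 2; I is in period 5, group 17; Cs is in period 6, group 1.
Electron affinity generally becomes more exothermic across a period toward the halogens and less exothermic down a group.
Neither a single period nor a single group — weigh both effects.
Cs > Sr: this pair runs against the simple trend — see the exception note.
P > Cs: relative to Cs, both the across-period and down-group shifts push P's electron affinity up.
Si > P: this pair runs against the simple trend — see the exception note.
I > Si: period and group pull opposite ways; the across-period shift dominates (295 vs 134 kJ/mol).
Note the exception: Cs has a higher electron affinity than Sr, contrary to the simple trend — adding an electron to Sr (ns²) has to open a new, higher-energy np subshell, which is unfavourable.
Note the exception: Si has a higher electron affinity than P, contrary to the simple trend — adding an electron to P's half-filled 3p³ is unfavourable, so Si (3p²) has the more exothermic EA.
For reference (kJ/mol): Si 134, P 72, Sr 5, I 295, Cs 46.
So from lowest to highest: Sr < Cs < P < Si < I.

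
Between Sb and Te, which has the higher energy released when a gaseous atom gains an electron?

Te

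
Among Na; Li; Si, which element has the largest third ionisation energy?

Consider each +2 ion: Na²⁺ is already 1 electron into the core; Li²⁺ is already 1 electron into the core; Si²⁺ still has 2 valence electrons.
Core electrons are held far more tightly than valence electrons, so Na and Li top the IE_3 order.
The numbers (kJ/mol): Na 6910, Li 11815, Si 3232.
So the third ionization energies run Si < Na < Li.

Li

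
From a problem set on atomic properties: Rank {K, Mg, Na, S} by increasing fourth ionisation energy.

S < K < Na < Mg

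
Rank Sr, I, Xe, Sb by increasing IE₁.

Sr, Sb, I, Xe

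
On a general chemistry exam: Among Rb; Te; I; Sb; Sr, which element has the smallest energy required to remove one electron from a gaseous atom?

Rb is in period 5, group 1; Sr is in period 5, group 2; Sb is in period 5, group 15; Te is in period 5, group 16; I is in period 5, group 17.
IE₁ increases left→right with effective nuclear charge and decreases top→bottom as the valence shell moves farther out.
All lie in period 5, so first ionization energy increases left to right.
The smallest energy required to remove one electron from a gaseous atom among these belongs to Rb.

Rb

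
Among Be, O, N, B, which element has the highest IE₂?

O

Consider each +1 ion: Be⁺ still has 1 valence electron; O⁺ still has 5 valence electrons; N⁺ still has 4 valence electrons; B⁺ still has 2 valence electrons.
All are still removing valence electrons, so compare the +1 ions as you would atoms: IE_2 generally rises across a period (higher Z_eff) and falls down a group (larger shell), subject to the usual subshell exceptions.
Valence configurations: Be⁺ [He]2s¹, O⁺ [He]2s²2p³, N⁺ [He]2s²2p², B⁺ [He]2s².
Tabulated IE_2 (kJ/mol): Be 1757, O 3388, N 2856, B 2427.
Overall IE_2 order: Be < B < N < O.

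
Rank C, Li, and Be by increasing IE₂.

IE_2 is the cost of taking one more electron from the +1 cation: C⁺ still has 3 valence electrons; Li⁺ is the bare [He] core; Be⁺ still has 1 valence electron.
Pulling an electron out of a noble-gas core costs far more than removing a remaining valence electron, so Li sits at the high end of IE_2.
Valence configurations: C⁺ [He]2s²2p¹, Be⁺ [He]2s¹.
Tabulated IE_2 (kJ/mol): C 2353, Li 7298, Be 1757.
Hence IE_2: Be < C < Li.

Be < C < Li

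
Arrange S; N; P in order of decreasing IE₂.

Consider each +1 ion: S⁺ still has 5 valence electrons; N⁺ still has 4 valence electrons; P⁺ still has 4 valence electrons.
All are still removing valence electrons, so compare the +1 ions as you would atoms: IE_2 generally rises across a period (higher Z_eff) and falls down a group (larger shell), subject to the usual subshell exceptions.
Valence configurations: S⁺ [Ne]3s²3p³, N⁺ [He]2s²2p², P⁺ [Ne]3s²3p².
Tabulated IE_2 (kJ/mol): S 2252, N 2856, P 1907.
Putting it together, IE_2: P < S < N.

N > S > P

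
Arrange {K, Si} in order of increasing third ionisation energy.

Si < K

Consider each +2 ion: K²⁺ is already 1 electron into the core; Si²⁺ still has 2 valence electrons.
Core electrons are held far more tightly than valence electrons, so K tops the IE_3 order.
Approximate IE_3 values (kJ/mol): K 4420, Si 3232.
So the third ionization energies run Si < K.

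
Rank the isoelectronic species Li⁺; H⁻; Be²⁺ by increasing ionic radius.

Be²⁺ < Li⁺ < H⁻

All of these have 2 electrons, so size is governed by nuclear charge alone: the more protons, the stronger the pull on the same electron cloud, and the smaller the ion.
Nuclear charges: Be²⁺ (Z=4), Li⁺ (Z=3), H⁻ (Z=1).
Smallest to largest: Be²⁺ < Li⁺ < H⁻.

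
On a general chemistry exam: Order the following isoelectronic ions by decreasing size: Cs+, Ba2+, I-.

All of these have 54 electrons, so size is governed by nuclear charge alone: the more protons, the stronger the pull on the same electron cloud, and the smaller the ion.
Nuclear charges: Ba2+ (Z=56), Cs+ (Z=55), I- (Z=53).
Largest to smallest: I- > Cs+ > Ba2+.

I- > Cs+ > Ba2+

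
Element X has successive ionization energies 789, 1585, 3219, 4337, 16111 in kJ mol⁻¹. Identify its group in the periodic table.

Group 14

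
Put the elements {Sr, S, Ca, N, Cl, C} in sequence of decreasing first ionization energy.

C is in period 2, group 14; N is in period 2, group 15; S is in period 3, group 16; Cl is in period 3, group 17; Ca is in period 4, group 2; Sr is in period 5, group 2.
First ionization energy rises across a period (greater Z_eff holds electrons more tightly) and falls down a group (valence electrons are farther from the nucleus).
Neither a single period nor a single group — weigh both effects.
Ca > Sr: they share group 2; the group trend gives Ca the larger value.
S > Ca: both effects reinforce here, so S is clearly the higher of the two.
C > S: period and group pull opposite ways; the down-group shift dominates (1086 vs 1000 kJ/mol).
Cl > C: period and group pull opposite ways; the across-period shift dominates (1251 vs 1086 kJ/mol).
N > Cl: the two effects oppose for this pair; the down-group effect wins (1402 vs 1251 kJ/mol).
For reference (kJ/mol): C 1086, N 1402, S 1000, Cl 1251, Ca 590, Sr 550.
So from highest to lowest: N > Cl > C > S > Ca > Sr.

N, Cl, C, S, Ca, Sr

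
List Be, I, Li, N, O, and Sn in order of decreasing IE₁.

Li is in period 2, group 1; Be is in period 2, group 2; N is in period 2, group 15; O is in period 2, group 16; Sn is in period 5, group 14; I is in period 5, group 17.
Removing the outermost electron gets harder across a period and easier down a group.
These span different periods and groups, so the two trends combine.
Sn > Li: period and group pull opposite ways; the across-period shift dominates (709 vs 520 kJ/mol).
Be > Sn: the two effects oppose for this pair; the down-group effect wins (900 vs 709 kJ/mol).
I > Be: the two effects oppose for this pair; the across-period effect wins (1008 vs 900 kJ/mol).
O > I: period and group pull opposite ways; the down-group shift dominates (1314 vs 1008 kJ/mol).
N > O: this pair runs against the simple trend — see the exception note.
Note the exception: N has a higher first ionization energy than O, contrary to the simple trend — pairing an electron in O's 2p⁴ costs repulsion energy, so O ionizes more easily than half-filled N (2p³).
Tabulated first ionization energy (kJ/mol): Li 520, Be 900, N 1402, O 1314, Sn 709, I 1008.
So from highest to lowest: N > O > I > Be > Sn > Li.

N > O > I > Be > Sn > Li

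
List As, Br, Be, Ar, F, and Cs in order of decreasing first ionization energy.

Across a period the outer electron is held more tightly (higher IE₁); down a group it sits in a higher shell, more shielded, and comes off more easily.
Neither a single period nor a single group — weigh both effects.
Be > Cs: both effects reinforce here, so Be is clearly the higher of the two.
As > Be: the two effects oppose for this pair; the across-period effect wins (947 vs 900 kJ/mol).
Br > As: both are in period 4; the period trend gives Br the larger value.
Ar > Br: both effects reinforce here, so Ar is clearly the higher of the two.
F > Ar: the two effects oppose for this pair; the down-group effect wins (1681 vs 1521 kJ/mol).
Approximate values (kJ/mol): Be 900, F 1681, Ar 1521, As 947, Br 1140, Cs 376.
So from highest to lowest: F > Ar > Br > As > Be > Cs.

F > Ar > Br > As > Be > Cs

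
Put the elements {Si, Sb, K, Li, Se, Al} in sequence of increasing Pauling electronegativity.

Li is in period 2, group 1; Al is in period 3, group 13; Si is in period 3, group 14; K is in period 4, group 1; Se is in period 4, group 16; Sb is in period 5, group 15.
EN rises left→right (higher Z_eff, smaller atoms) and falls top→bottom (larger, more shielded atoms).
Neither a single period nor a single group — weigh both effects.
Li > K: Li sits above K in group 1, so the down-group effect alone puts Li higher.
Al > Li: the two effects oppose for this pair; the across-period effect wins (1.61 vs 0.98).
Si > Al: Si lies to the right of Al in period 3, so the across-period effect alone puts Si higher.
Sb > Si: period and group pull opposite ways; the across-period shift dominates (2.05 vs 1.90).
Se > Sb: both effects reinforce here, so Se is clearly the higher of the two.
Tabulated electronegativity (Pauling): Li 0.98, Al 1.61, Si 1.90, K 0.82, Se 2.55, Sb 2.05.
So from lowest to highest: K < Li < Al < Si < Sb < Se.

K < Li < Al < Si < Sb < Se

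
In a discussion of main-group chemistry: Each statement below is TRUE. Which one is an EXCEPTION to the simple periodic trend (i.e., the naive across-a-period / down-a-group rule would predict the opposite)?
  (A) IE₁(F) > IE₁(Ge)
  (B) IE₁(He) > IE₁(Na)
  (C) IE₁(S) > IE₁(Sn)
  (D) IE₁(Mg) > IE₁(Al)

(D)

The general trend: first ionisation energy increases across a period and decreases down a group.
(A) F (period 2, group 17) vs Ge (period 4, group 14): the stated order agrees with the simple trend.
(B) He (period 1, group 18) vs Na (period 3, group 1): the stated order agrees with the simple trend.
(C) S (period 3, group 16) vs Sn (period 5, group 14): the stated order agrees with the simple trend.
(D) Mg (period 3, group 2) vs Al (period 3, group 13): the stated order contradicts the simple trend.
The exception is (D): Al's single 3p electron is easier to remove than one from Mg's filled 3s².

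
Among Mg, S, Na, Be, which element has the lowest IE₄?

IE_4 is the cost of taking one more electron from the +3 cation: Mg³⁺ is already 1 electron into the core; S³⁺ still has 3 valence electrons; Na³⁺ is already 2 electrons into the core; Be³⁺ is already 1 electron into the core.
Core electrons are held far more tightly than valence electrons, so Na, Mg and Be top the IE_4 order.
Tabulated IE_4 (kJ/mol): Mg 10543, S 4556, Na 9543, Be 21007.
So the fourth ionization energies run S < Na < Mg < Be.

S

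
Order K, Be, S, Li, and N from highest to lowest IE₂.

Li > K > N > S > Be

After 1 electron has been removed, what remains? K⁺ is the bare [Ar] core; Be⁺ still has 1 valence electron; S⁺ still has 5 valence electrons; Li⁺ is the bare [He] core; N⁺ still has 4 valence electrons.
Breaking into a closed-shell core is much more expensive than removing a leftover valence electron — K and Li have the largest IE_2 here.
Valence configurations: Be⁺ [He]2s¹, S⁺ [Ne]3s²3p³, N⁺ [He]2s²2p².
Tabulated IE_2 (kJ/mol): K 3052, Be 1757, S 2252, Li 7298, N 2856.
So the second ionization energies run Be < S < N < K < Li.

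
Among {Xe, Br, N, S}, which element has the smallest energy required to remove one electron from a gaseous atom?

N is in period 2, group 15; S is in period 3, group 16; Br is in period 4, group 17; Xe is in period 5, group 18.
Removing the outermost electron gets harder across a period and easier down a group.
These sit on a diagonal, where the across-period and down-group effects partly cancel.
Br > S: the two effects oppose for this pair; the across-period effect wins (1140 vs 1000 kJ/mol).
Xe > Br: the two effects oppose for this pair; the across-period effect wins (1170 vs 1140 kJ/mol).
N > Xe: period and group pull opposite ways; the down-group shift dominates (1402 vs 1170 kJ/mol).
Approximate values (kJ/mol): N 1402, S 1000, Br 1140, Xe 1170.
The smallest energy required to remove one electron from a gaseous atom among these belongs to S.

S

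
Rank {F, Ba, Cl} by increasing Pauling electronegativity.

F is in period 2, group 17; Cl is in period 3, group 17; Ba is in period 6, group 2.
Electronegativity increases across a period and decreases down a group, tracking effective nuclear charge and atomic size.
Neither a single period nor a single group — weigh both effects.
Cl > Ba: relative to Ba, both the across-period and down-group shifts push Cl's electronegativity up.
F > Cl: they share group 17; the group trend gives F the larger value.
For reference (Pauling): F 3.98, Cl 3.16, Ba 0.89.
So from lowest to highest: Ba < Cl < F.

Ba < Cl < F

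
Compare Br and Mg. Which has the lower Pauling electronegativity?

Mg is in period 3, group 2; Br is in period 4, group 17.
Atoms toward the upper right of the periodic table pull bonding electrons most strongly.
Here both period and group differ, so the two effects have to be weighed against each other.
Br > Mg: period and group pull opposite ways; the across-period shift dominates (2.96 vs 1.31).
Approximate values (Pauling): Mg 1.31, Br 2.96.
So Mg has the lower Pauling electronegativity (Mg < Br).

Mg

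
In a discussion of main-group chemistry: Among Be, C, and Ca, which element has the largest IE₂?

C

IE_2 is the cost of taking one more electron from the +1 cation: Be⁺ still has 1 valence electron; C⁺ still has 3 valence electrons; Ca⁺ still has 1 valence electron.
All are still removing valence electrons, so compare the +1 ions as you would atoms: IE_2 generally rises across a period (higher Z_eff) and falls down a group (larger shell), subject to the usual subshell exceptions.
Valence configurations: Be⁺ [He]2s¹, C⁺ [He]2s²2p¹, Ca⁺ [Ar]4s¹.
Tabulated IE_2 (kJ/mol): Be 1757, C 2353, Ca 1145.
Putting it together, IE_2: Ca < Be < C.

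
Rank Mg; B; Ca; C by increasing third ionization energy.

Consider each +2 ion: Mg²⁺ is the bare [Ne] core; B²⁺ still has 1 valence electron; Ca²⁺ is the bare [Ar] core; C²⁺ still has 2 valence electrons.
Pulling an electron out of a noble-gas core costs far more than removing a remaining valence electron, so Ca and Mg sit at the high end of IE_3.
Valence configurations: B²⁺ [He]2s¹, C²⁺ [He]2s².
Approximate IE_3 values (kJ/mol): Mg 7733, B 3660, Ca 4912, C 4620.
Hence IE_3: B < C < Ca < Mg.

B < C < Ca < Mg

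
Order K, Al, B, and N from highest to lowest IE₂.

K > N > B > Al

IE_2 is the cost of taking one more electron from the +1 cation: K⁺ is the bare [Ar] core; Al⁺ still has 2 valence electrons; B⁺ still has 2 valence electrons; N⁺ still has 4 valence electrons.
Pulling an electron out of a noble-gas core costs far more than removing a remaining valence electron, so K sits at the high end of IE_2.
Valence configurations: Al⁺ [Ne]3s², B⁺ [He]2s², N⁺ [He]2s²2p².
Approximate IE_2 values (kJ/mol): K 3052, Al 1817, B 2427, N 2856.
So the second ionization energies run Al < B < N < K.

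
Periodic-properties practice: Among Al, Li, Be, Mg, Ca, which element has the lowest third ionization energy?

Al

Consider each +2 ion: Al²⁺ still has 1 valence electron; Li²⁺ is already 1 electron into the core; Be²⁺ is the bare [He] core; Mg²⁺ is the bare [Ne] core; Ca²⁺ is the bare [Ar] core.
Pulling an electron out of a noble-gas core costs far more than removing a remaining valence electron, so Ca, Mg, Li and Be sit at the high end of IE_3.
Approximate IE_3 values (kJ/mol): Al 2745, Li 11815, Be 14849, Mg 7733, Ca 4912.
Hence IE_3: Al < Ca < Mg < Li < Be.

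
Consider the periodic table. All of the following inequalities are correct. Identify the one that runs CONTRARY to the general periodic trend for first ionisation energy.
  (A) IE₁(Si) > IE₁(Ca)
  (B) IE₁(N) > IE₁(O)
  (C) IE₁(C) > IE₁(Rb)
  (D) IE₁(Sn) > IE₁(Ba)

(B)

The general trend: first ionisation energy increases across a period and decreases down a group.
(A) Si (period 3, group 14) vs Ca (period 4, group 2): the stated order agrees with the simple trend.
(B) N (period 2, group 15) vs O (period 2, group 16): the stated order contradicts the simple trend.
(C) C (period 2, group 14) vs Rb (period 5, group 1): the stated order agrees with the simple trend.
(D) Sn (period 5, group 14) vs Ba (period 6, group 2): the stated order agrees with the simple trend.
The exception is (B): pairing an electron in O's 2p⁴ costs repulsion energy, so O ionizes more easily than half-filled N (2p³).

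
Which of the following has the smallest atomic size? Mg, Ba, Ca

Mg

Moving right in a period, electrons are added to the same shell under a stronger nuclear pull, so atoms get smaller; moving down, a new shell is opened and atoms get larger.
All are in group 2, so atomic radius increases down the group.
The smallest atomic size among these belongs to Mg.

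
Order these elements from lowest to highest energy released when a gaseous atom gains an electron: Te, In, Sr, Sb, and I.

Sr < In < Sb < Te < I

Atoms with high Z_eff and room in the valence shell (especially the halogens) have the most exothermic electron affinities.
All lie in period 5, so electron affinity increases left to right.
So from lowest to highest: Sr < In < Sb < Te < I.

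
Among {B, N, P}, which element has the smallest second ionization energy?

P

After 1 electron has been removed, what remains? B⁺ still has 2 valence electrons; N⁺ still has 4 valence electrons; P⁺ still has 4 valence electrons.
All are still removing valence electrons, so compare the +1 ions as you would atoms: IE_2 generally rises across a period (higher Z_eff) and falls down a group (larger shell), subject to the usual subshell exceptions.
Valence configurations: B⁺ [He]2s², N⁺ [He]2s²2p², P⁺ [Ne]3s²3p².
Tabulated IE_2 (kJ/mol): B 2427, N 2856, P 1907.
Hence IE_2: P < B < N.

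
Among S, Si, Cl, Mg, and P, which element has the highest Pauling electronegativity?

Mg is in period 3, group 2; Si is in period 3, group 14; P is in period 3, group 15; S is in period 3, group 16; Cl is in period 3, group 17.
EN rises left→right (higher Z_eff, smaller atoms) and falls top→bottom (larger, more shielded atoms).
All lie in period 3, so electronegativity increases left to right.
The highest Pauling electronegativity among these belongs to Cl.

Cl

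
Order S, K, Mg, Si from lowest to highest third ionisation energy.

The third ionization energy removes an electron from the +2 ion. For each element: S²⁺ still has 4 valence electrons; K²⁺ is already 1 electron into the core; Mg²⁺ is the bare [Ne] core; Si²⁺ still has 2 valence electrons.
Core electrons are held far more tightly than valence electrons, so K and Mg top the IE_3 order.
Valence configurations: S²⁺ [Ne]3s²3p², Si²⁺ [Ne]3s².
Tabulated IE_3 (kJ/mol): S 3357, K 4420, Mg 7733, Si 3232.
Overall IE_3 order: Si < S < K < Mg.

Si < S < K < Mg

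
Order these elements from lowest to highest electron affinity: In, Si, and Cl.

In, Si, Cl

Si is in period 3, group 14; Cl is in period 3, group 17; In is in period 5, group 13.
EA tends to increase across a period and decrease down a group, though the pattern is less regular than for IE or radius.
These span different periods and groups, so the two trends combine.
Si > In: relative to In, both the across-period and down-group shifts push Si's electron affinity up.
Cl > Si: both are in period 3; the period trend gives Cl the larger value.
For reference (kJ/mol): Si 134, Cl 349, In 29.
So from lowest to highest: In < Si < Cl.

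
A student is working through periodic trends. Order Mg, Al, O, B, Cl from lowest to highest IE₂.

Mg < Al < Cl < B < O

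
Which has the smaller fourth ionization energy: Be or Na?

Na

After 3 electrons have been removed, what remains? Be³⁺ is already 1 electron into the core; Na³⁺ is already 2 electrons into the core.
All of these are removing an electron from a noble-gas core or deeper; the smaller core (lower principal quantum number) is held far more tightly, and within a period the higher nuclear charge binds the same core more tightly.
Approximate IE_4 values (kJ/mol): Be 21007, Na 9543.
So the fourth ionization energies run Na < Be.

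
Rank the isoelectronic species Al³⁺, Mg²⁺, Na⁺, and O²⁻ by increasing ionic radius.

All of these have 10 electrons, so size is governed by nuclear charge alone: the more protons, the stronger the pull on the same electron cloud, and the smaller the ion.
Nuclear charges: Al³⁺ (Z=13), Mg²⁺ (Z=12), Na⁺ (Z=11), O²⁻ (Z=8).
Smallest to largest: Al³⁺ < Mg²⁺ < Na⁺ < O²⁻.

Al³⁺ < Mg²⁺ < Na⁺ < O²⁻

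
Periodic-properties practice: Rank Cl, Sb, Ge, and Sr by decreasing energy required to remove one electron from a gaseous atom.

Cl, Sb, Ge, Sr

Cl is in period 3, group 17; Ge is in period 4, group 14; Sr is in period 5, group 2; Sb is in period 5, group 15.
First ionization energy rises across a period (greater Z_eff holds electrons more tightly) and falls down a group (valence electrons are farther from the nucleus).
Neither a single period nor a single group — weigh both effects.
Ge > Sr: relative to Sr, both the across-period and down-group shifts push Ge's first ionization energy up.
Sb > Ge: the two effects oppose for this pair; the across-period effect wins (831 vs 762 kJ/mol).
Cl > Sb: relative to Sb, both the across-period and down-group shifts push Cl's first ionization energy up.
Tabulated first ionization energy (kJ/mol): Cl 1251, Ge 762, Sr 550, Sb 831.
So from highest to lowest: Cl > Sb > Ge > Sr.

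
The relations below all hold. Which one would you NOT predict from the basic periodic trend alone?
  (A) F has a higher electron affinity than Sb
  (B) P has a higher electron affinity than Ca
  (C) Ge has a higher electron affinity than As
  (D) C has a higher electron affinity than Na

The general trend: electron affinity increases across a period and decreases down a group.
(A) F (period 2, group 17) vs Sb (period 5, group 15): the stated order agrees with the simple trend.
(B) P (period 3, group 15) vs Ca (period 4, group 2): the stated order agrees with the simple trend.
(C) Ge (period 4, group 14) vs As (period 4, group 15): the stated order contradicts the simple trend.
(D) C (period 2, group 14) vs Na (period 3, group 1): the stated order agrees with the simple trend.
The exception is (C): adding an electron to As's half-filled 4p³ is unfavourable, so Ge (4p²) has the more exothermic EA.

(C)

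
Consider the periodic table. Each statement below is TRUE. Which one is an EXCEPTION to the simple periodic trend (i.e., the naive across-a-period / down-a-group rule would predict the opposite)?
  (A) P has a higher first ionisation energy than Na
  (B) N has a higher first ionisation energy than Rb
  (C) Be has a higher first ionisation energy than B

The general trend: first ionisation energy increases across a period and decreases down a group.
(A) P (period 3, group 15) vs Na (period 3, group 1): the stated order agrees with the simple trend.
(B) N (period 2, group 15) vs Rb (period 5, group 1): the stated order agrees with the simple trend.
(C) Be (period 2, group 2) vs B (period 2, group 13): the stated order contradicts the simple trend.
The exception is (C): removing B's lone 2p electron is easier than breaking Be's filled 2s².

(C)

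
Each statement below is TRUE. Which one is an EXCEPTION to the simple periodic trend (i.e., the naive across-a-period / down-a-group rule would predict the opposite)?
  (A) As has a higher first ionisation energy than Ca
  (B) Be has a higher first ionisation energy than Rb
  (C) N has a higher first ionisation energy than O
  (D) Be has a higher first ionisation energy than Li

(C)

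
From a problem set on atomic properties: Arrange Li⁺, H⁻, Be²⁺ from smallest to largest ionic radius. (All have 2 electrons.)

All of these have 2 electrons, so size is governed by nuclear charge alone: the more protons, the stronger the pull on the same electron cloud, and the smaller the ion.
Nuclear charges: Be²⁺ (Z=4), Li⁺ (Z=3), H⁻ (Z=1).
Smallest to largest: Be²⁺ < Li⁺ < H⁻.

Be²⁺ < Li⁺ < H⁻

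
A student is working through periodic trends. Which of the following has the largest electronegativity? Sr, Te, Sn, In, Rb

Electronegativity increases across a period and decreases down a group, tracking effective nuclear charge and atomic size.
All lie in period 5, so electronegativity increases left to right.
The largest electronegativity among these belongs to Te.

Te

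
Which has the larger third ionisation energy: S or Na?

Consider each +2 ion: S²⁺ still has 4 valence electrons; Na²⁺ is already 1 electron into the core.
Pulling an electron out of a noble-gas core costs far more than removing a remaining valence electron, so Na sits at the high end of IE_3.
Approximate IE_3 values (kJ/mol): S 3357, Na 6910.
Overall IE_3 order: S < Na.

Na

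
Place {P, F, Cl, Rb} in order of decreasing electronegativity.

Electronegativity increases across a period and decreases down a group, tracking effective nuclear charge and atomic size.
Here both period and group differ, so the two effects have to be weighed against each other.
P > Rb: both effects reinforce here, so P is clearly the higher of the two.
Cl > P: Cl lies to the right of P in period 3, so the across-period effect alone puts Cl higher.
F > Cl: F sits above Cl in group 17, so the down-group effect alone puts F higher.
Tabulated electronegativity (Pauling): F 3.98, P 2.19, Cl 3.16, Rb 0.82.
So from highest to lowest: F > Cl > P > Rb.

F > Cl > P > Rb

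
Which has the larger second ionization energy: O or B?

O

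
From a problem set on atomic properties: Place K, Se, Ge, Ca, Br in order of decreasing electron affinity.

Br > Se > Ge > K > Ca

Atoms with high Z_eff and room in the valence shell (especially the halogens) have the most exothermic electron affinities.
All lie in period 4; the across-period trend (electron affinity increases left to right) applies, with the exception below.
Note the exception: K has a higher electron affinity than Ca, contrary to the simple trend — adding an electron to Ca (ns²) has to open a new, higher-energy np subshell, which is unfavourable.
For reference (kJ/mol): K 48, Ca 2, Ge 119, Se 195, Br 325.
So from highest to lowest: Br > Se > Ge > K > Ca.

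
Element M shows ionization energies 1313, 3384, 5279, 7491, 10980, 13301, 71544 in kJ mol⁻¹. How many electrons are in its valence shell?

6

Look for the largest jump between consecutive ionization energies: IE7/IE6 ≈ 5.4, far larger than any earlier ratio.
That jump marks the point where a core electron is being removed. So the atom has 6 valence electrons.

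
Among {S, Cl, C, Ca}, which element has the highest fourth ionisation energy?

Ca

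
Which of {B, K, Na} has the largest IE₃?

Na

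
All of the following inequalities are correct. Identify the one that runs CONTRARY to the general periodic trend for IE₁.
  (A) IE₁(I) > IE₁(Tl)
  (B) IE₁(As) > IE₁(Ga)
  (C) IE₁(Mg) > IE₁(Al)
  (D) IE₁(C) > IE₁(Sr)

The general trend: IE₁ increases across a period and decreases down a group.
(A) I (period 5, group 17) vs Tl (period 6, group 13): the stated order agrees with the simple trend.
(B) As (period 4, group 15) vs Ga (period 4, group 13): the stated order agrees with the simple trend.
(C) Mg (period 3, group 2) vs Al (period 3, group 13): the stated order contradicts the simple trend.
(D) C (period 2, group 14) vs Sr (period 5, group 2): the stated order agrees with the simple trend.
The exception is (C): Al's single 3p electron is easier to remove than one from Mg's filled 3s².

(C)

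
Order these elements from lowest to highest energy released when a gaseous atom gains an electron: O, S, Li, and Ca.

Electron affinity generally becomes more exothermic across a period toward the halogens and less exothermic down a group.
Neither a single period nor a single group — weigh both effects.
Li > Ca: period and group pull opposite ways; the down-group shift dominates (60 vs 2 kJ/mol).
O > Li: both are in period 2; the period trend gives O the larger value.
S > O: this pair runs against the simple trend — see the exception note.
Note the exception: S has a higher electron affinity than O, contrary to the simple trend — the compact 2p subshell of O repels the added electron more than S's larger 3p does.
For reference (kJ/mol): Li 60, O 141, S 200, Ca 2.
So from lowest to highest: Ca < Li < O < S.

Ca, Li, O, S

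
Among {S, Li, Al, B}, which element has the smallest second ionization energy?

Al

The second ionization energy removes an electron from the +1 ion. For each element: S⁺ still has 5 valence electrons; Li⁺ is the bare [He] core; Al⁺ still has 2 valence electrons; B⁺ still has 2 valence electrons.
Pulling an electron out of a noble-gas core costs far more than removing a remaining valence electron, so Li sits at the high end of IE_2.
Valence configurations: S⁺ [Ne]3s²3p³, Al⁺ [Ne]3s², B⁺ [He]2s².
Approximate IE_2 values (kJ/mol): S 2252, Li 7298, Al 1817, B 2427.
So the second ionization energies run Al < S < B < Li.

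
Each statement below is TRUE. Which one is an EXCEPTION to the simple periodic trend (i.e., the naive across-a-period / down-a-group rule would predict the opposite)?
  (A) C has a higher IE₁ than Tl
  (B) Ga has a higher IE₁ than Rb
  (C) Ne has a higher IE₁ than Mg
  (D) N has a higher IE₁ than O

The general trend: IE₁ increases across a period and decreases down a group.
(A) C (period 2, group 14) vs Tl (period 6, group 13): the stated order agrees with the simple trend.
(B) Ga (period 4, group 13) vs Rb (period 5, group 1): the stated order agrees with the simple trend.
(C) Ne (period 2, group 18) vs Mg (period 3, group 2): the stated order agrees with the simple trend.
(D) N (period 2, group 15) vs O (period 2, group 16): the stated order contradicts the simple trend.
The exception is (D): pairing an electron in O's 2p⁴ costs repulsion energy, so O ionizes more easily than half-filled N (2p³).

(D)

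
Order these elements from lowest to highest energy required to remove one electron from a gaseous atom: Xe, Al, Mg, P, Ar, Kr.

Al, Mg, P, Xe, Kr, Ar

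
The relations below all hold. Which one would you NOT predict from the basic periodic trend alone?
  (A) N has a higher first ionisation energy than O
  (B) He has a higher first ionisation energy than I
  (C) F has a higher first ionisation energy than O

The general trend: first ionisation energy increases across a period and decreases down a group.
(A) N (period 2, group 15) vs O (period 2, group 16): the stated order contradicts the simple trend.
(B) He (period 1, group 18) vs I (period 5, group 17): the stated order agrees with the simple trend.
(C) F (period 2, group 17) vs O (period 2, group 16): the stated order agrees with the simple trend.
The exception is (A): pairing an electron in O's 2p⁴ costs repulsion energy, so O ionizes more easily than half-filled N (2p³).

(A)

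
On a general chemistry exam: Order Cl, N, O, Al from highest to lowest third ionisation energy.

O > N > Cl > Al

After 2 electrons have been removed, what remains? Cl²⁺ still has 5 valence electrons; N²⁺ still has 3 valence electrons; O²⁺ still has 4 valence electrons; Al²⁺ still has 1 valence electron.
All are still removing valence electrons, so compare the +2 ions as you would atoms: IE_3 generally rises across a period (higher Z_eff) and falls down a group (larger shell), subject to the usual subshell exceptions.
Valence configurations: Cl²⁺ [Ne]3s²3p³, N²⁺ [He]2s²2p¹, O²⁺ [He]2s²2p², Al²⁺ [Ne]3s¹.
The numbers (kJ/mol): Cl 3822, N 4578, O 5300, Al 2745.
So the third ionization energies run Al < Cl < N < O.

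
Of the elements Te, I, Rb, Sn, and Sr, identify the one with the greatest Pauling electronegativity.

I

Rb is in period 5, group 1; Sr is in period 5, group 2; Sn is in period 5, group 14; Te is in period 5, group 16; I is in period 5, group 17.
Electronegativity increases across a period and decreases down a group, tracking effective nuclear charge and atomic size.
All lie in period 5, so electronegativity increases left to right.
The greatest Pauling electronegativity among these belongs to I.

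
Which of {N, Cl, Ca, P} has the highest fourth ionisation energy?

IE_4 is the cost of taking one more electron from the +3 cation: N³⁺ still has 2 valence electrons; Cl³⁺ still has 4 valence electrons; Ca³⁺ is already 1 electron into the core; P³⁺ still has 2 valence electrons.
Usually core removal costs more than valence removal, but here the competition is close: a tightly held n=2 valence electron can cost more to remove than an n=3 core electron, so the actual values have to decide it.
Valence configurations: N³⁺ [He]2s², Cl³⁺ [Ne]3s²3p², P³⁺ [Ne]3s².
Tabulated IE_4 (kJ/mol): N 7475, Cl 5159, Ca 6491, P 4964.
Hence IE_4: P < Cl < Ca < N.

N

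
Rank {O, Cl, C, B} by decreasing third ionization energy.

O > C > Cl > B

The third ionization energy removes an electron from the +2 ion. For each element: O²⁺ still has 4 valence electrons; Cl²⁺ still has 5 valence electrons; C²⁺ still has 2 valence electrons; B²⁺ still has 1 valence electron.
All are still removing valence electrons, so compare the +2 ions as you would atoms: IE_3 generally rises across a period (higher Z_eff) and falls down a group (larger shell), subject to the usual subshell exceptions.
Valence configurations: O²⁺ [He]2s²2p², Cl²⁺ [Ne]3s²3p³, C²⁺ [He]2s², B²⁺ [He]2s¹.
Tabulated IE_3 (kJ/mol): O 5300, Cl 3822, C 4620, B 3660.
Hence IE_3: B < Cl < C < O.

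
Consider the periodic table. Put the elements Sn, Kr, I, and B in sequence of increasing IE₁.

Sn < B < I < Kr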